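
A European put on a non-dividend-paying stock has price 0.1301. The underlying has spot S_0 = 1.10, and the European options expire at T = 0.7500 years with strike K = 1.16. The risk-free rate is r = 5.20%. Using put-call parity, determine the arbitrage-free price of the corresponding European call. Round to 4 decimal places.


Put-call parity: C - P = S_0 * exp(-qT) - K * exp(-rT).
S_0 * exp(-qT) = 1.1000 * 1.00000000 = 1.10000000
K * exp(-rT) = 1.1600 * 0.96175071 = 1.11563082
C = P + S*exp(-qT) - K*exp(-rT)
C = 0.1301 + 1.10000000 - 1.11563082 = 0.1145

Answer: Call price = 0.1145


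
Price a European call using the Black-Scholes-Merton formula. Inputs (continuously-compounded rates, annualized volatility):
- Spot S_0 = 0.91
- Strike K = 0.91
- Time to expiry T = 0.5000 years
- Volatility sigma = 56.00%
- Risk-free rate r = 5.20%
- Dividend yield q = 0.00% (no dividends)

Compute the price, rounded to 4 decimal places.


Answer: Price = 0.1530

Derivation:
d1 = (ln(S/K) + (r - q + 0.5*sigma^2) * T) / (sigma * sqrt(T)) = 0.26364981
d2 = d1 - sigma * sqrt(T) = -0.13232998
exp(-rT) = 0.97433509; exp(-qT) = 1.00000000
C = S_0 * exp(-qT) * N(d1) - K * exp(-rT) * N(d2)
N(d1) = 0.60397511; N(d2) = 0.44736165
C = 0.9100 * 1.00000000 * 0.60397511 - 0.9100 * 0.97433509 * 0.44736165 = 0.1530


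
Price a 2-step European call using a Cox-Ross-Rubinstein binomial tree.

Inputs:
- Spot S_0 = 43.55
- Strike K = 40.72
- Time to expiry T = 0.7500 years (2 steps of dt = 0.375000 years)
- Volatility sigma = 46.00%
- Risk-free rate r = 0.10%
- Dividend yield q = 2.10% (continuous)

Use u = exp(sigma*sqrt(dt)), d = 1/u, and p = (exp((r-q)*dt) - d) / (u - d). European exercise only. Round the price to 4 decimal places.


dt = T/N = 0.375000
u = exp(sigma*sqrt(dt)) = 1.325370; d = 1/u = 0.754507
p = (exp((r-q)*dt) - d) / (u - d) = 0.416950
Discount per step: exp(-r*dt) = 0.999625
Stock lattice S(k, i) with i counting down-moves:
  k=0: S(0,0) = 43.5500
  k=1: S(1,0) = 57.7198; S(1,1) = 32.8588
  k=2: S(2,0) = 76.5001; S(2,1) = 43.5500; S(2,2) = 24.7921
Terminal payoffs V(N, i) = max(S_T - K, 0):
  V(2,0) = 35.780123; V(2,1) = 2.830000; V(2,2) = 0.000000
Backward induction: V(k, i) = exp(-r*dt) * [p * V(k+1, i) + (1-p) * V(k+1, i+1)].
  V(1,0) = exp(-r*dt) * [p*35.780123 + (1-p)*2.830000] = 16.562352
  V(1,1) = exp(-r*dt) * [p*2.830000 + (1-p)*0.000000] = 1.179527
  V(0,0) = exp(-r*dt) * [p*16.562352 + (1-p)*1.179527] = 7.590554

Answer: Price = V(0,0) = 7.5906


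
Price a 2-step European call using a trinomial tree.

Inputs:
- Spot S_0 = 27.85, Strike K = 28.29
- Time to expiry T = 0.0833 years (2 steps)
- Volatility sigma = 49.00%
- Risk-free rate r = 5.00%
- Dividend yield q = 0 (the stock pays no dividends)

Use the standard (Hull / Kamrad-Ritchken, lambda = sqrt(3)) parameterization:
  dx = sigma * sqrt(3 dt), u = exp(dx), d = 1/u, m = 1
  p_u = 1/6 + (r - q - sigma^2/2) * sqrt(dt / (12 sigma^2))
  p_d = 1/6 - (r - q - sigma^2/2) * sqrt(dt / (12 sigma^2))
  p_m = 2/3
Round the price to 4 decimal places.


Answer: Price = V(0,0) = 1.2907

Derivation:
dt = T/N = 0.041650; dx = sigma*sqrt(3*dt) = 0.173207
u = exp(dx) = 1.189112; d = 1/u = 0.840964
p_u = 0.158244, p_m = 0.666667, p_d = 0.175089
Discount per step: exp(-r*dt) = 0.997920
Stock lattice S(k, j) with j the centered position index:
  k=0: S(0,+0) = 27.8500
  k=1: S(1,-1) = 23.4208; S(1,+0) = 27.8500; S(1,+1) = 33.1168
  k=2: S(2,-2) = 19.6961; S(2,-1) = 23.4208; S(2,+0) = 27.8500; S(2,+1) = 33.1168; S(2,+2) = 39.3795
Terminal payoffs V(N, j) = max(S_T - K, 0):
  V(2,-2) = 0.000000; V(2,-1) = 0.000000; V(2,+0) = 0.000000; V(2,+1) = 4.826759; V(2,+2) = 11.089524
Backward induction: V(k, j) = exp(-r*dt) * [p_u * V(k+1, j+1) + p_m * V(k+1, j) + p_d * V(k+1, j-1)]
  V(1,-1) = exp(-r*dt) * [p_u*0.000000 + p_m*0.000000 + p_d*0.000000] = 0.000000
  V(1,+0) = exp(-r*dt) * [p_u*4.826759 + p_m*0.000000 + p_d*0.000000] = 0.762219
  V(1,+1) = exp(-r*dt) * [p_u*11.089524 + p_m*4.826759 + p_d*0.000000] = 4.962350
  V(0,+0) = exp(-r*dt) * [p_u*4.962350 + p_m*0.762219 + p_d*0.000000] = 1.290719


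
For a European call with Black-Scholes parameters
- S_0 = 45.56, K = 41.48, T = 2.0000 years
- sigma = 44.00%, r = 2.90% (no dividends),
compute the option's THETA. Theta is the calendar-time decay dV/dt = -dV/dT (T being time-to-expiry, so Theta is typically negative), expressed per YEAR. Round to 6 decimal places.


d1 = 0.5551089640; d2 = -0.0671450034
phi(d1) = 0.3419770963; exp(-qT) = 1.0000000000; exp(-rT) = 0.9436499474
Theta = -S*exp(-qT)*phi(d1)*sigma/(2*sqrt(T)) - r*K*exp(-rT)*N(d2) + q*S*exp(-qT)*N(d1)
N(d1) = 0.7105899341; N(d2) = 0.4732331336; sqrt(T) = 1.4142135624
Term 1 = -45.5600 * 1.0000000000 * 0.3419770963 * 0.4400 / (2 * 1.4142135624) = -2.4237533303
Term 2 = -0.0290 * 41.4800 * 0.9436499474 * 0.4732331336 = -0.5371836799
Term 3 = 0 (no dividend yield, q = 0)
Theta = -2.4237533303 + (-0.5371836799) + (0.0000000000) = -2.960937

Answer: Theta = -2.960937


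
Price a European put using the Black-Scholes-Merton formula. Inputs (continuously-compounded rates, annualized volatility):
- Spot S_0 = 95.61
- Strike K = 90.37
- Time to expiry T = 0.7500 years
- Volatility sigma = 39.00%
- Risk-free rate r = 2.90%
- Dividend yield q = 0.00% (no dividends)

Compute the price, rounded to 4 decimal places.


d1 = (ln(S/K) + (r - q + 0.5*sigma^2) * T) / (sigma * sqrt(T)) = 0.40015574
d2 = d1 - sigma * sqrt(T) = 0.06240583
exp(-rT) = 0.97848483; exp(-qT) = 1.00000000
P = K * exp(-rT) * N(-d2) - S_0 * exp(-qT) * N(-d1)
N(-d1) = 0.34452091; N(-d2) = 0.47511983
P = 90.3700 * 0.97848483 * 0.47511983 - 95.6100 * 1.00000000 * 0.34452091 = 9.0731

Answer: Price = 9.0731


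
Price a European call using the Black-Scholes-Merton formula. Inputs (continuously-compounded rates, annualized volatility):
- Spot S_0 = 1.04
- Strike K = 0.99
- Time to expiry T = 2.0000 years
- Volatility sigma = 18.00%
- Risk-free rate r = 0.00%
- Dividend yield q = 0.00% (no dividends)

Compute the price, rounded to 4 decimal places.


Answer: Price = 0.1297

Derivation:
d1 = (ln(S/K) + (r - q + 0.5*sigma^2) * T) / (sigma * sqrt(T)) = 0.32083418
d2 = d1 - sigma * sqrt(T) = 0.06627574
exp(-rT) = 1.00000000; exp(-qT) = 1.00000000
C = S_0 * exp(-qT) * N(d1) - K * exp(-rT) * N(d2)
N(d1) = 0.62583197; N(d2) = 0.52642085
C = 1.0400 * 1.00000000 * 0.62583197 - 0.9900 * 1.00000000 * 0.52642085 = 0.1297


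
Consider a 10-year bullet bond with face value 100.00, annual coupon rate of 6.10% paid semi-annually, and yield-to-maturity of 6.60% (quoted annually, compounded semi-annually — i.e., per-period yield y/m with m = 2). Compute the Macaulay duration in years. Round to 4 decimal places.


Coupon per period c = face * coupon_rate / m = 3.050000
Periods per year m = 2; per-period yield y/m = 0.033000
Number of cashflows N = 20
Cashflows (t years, CF_t, discount factor 1/(1+y/m)^(m*t), PV):
  t = 0.5000: CF_t = 3.050000, DF = 0.968054, PV = 2.952565
  t = 1.0000: CF_t = 3.050000, DF = 0.937129, PV = 2.858243
  t = 1.5000: CF_t = 3.050000, DF = 0.907192, PV = 2.766934
  t = 2.0000: CF_t = 3.050000, DF = 0.878211, PV = 2.678543
  t = 2.5000: CF_t = 3.050000, DF = 0.850156, PV = 2.592974
  t = 3.0000: CF_t = 3.050000, DF = 0.822997, PV = 2.510140
  t = 3.5000: CF_t = 3.050000, DF = 0.796705, PV = 2.429951
  t = 4.0000: CF_t = 3.050000, DF = 0.771254, PV = 2.352325
  t = 4.5000: CF_t = 3.050000, DF = 0.746616, PV = 2.277178
  t = 5.0000: CF_t = 3.050000, DF = 0.722764, PV = 2.204432
  t = 5.5000: CF_t = 3.050000, DF = 0.699675, PV = 2.134009
  t = 6.0000: CF_t = 3.050000, DF = 0.677323, PV = 2.065837
  t = 6.5000: CF_t = 3.050000, DF = 0.655686, PV = 1.999842
  t = 7.0000: CF_t = 3.050000, DF = 0.634739, PV = 1.935955
  t = 7.5000: CF_t = 3.050000, DF = 0.614462, PV = 1.874110
  t = 8.0000: CF_t = 3.050000, DF = 0.594833, PV = 1.814240
  t = 8.5000: CF_t = 3.050000, DF = 0.575830, PV = 1.756282
  t = 9.0000: CF_t = 3.050000, DF = 0.557435, PV = 1.700177
  t = 9.5000: CF_t = 3.050000, DF = 0.539627, PV = 1.645863
  t = 10.0000: CF_t = 103.050000, DF = 0.522388, PV = 53.832130
Price P = sum_t PV_t = 96.381731
Macaulay numerator sum_t t * PV_t:
  t * PV_t at t = 0.5000: 1.476283
  t * PV_t at t = 1.0000: 2.858243
  t * PV_t at t = 1.5000: 4.150402
  t * PV_t at t = 2.0000: 5.357085
  t * PV_t at t = 2.5000: 6.482436
  t * PV_t at t = 3.0000: 7.530419
  t * PV_t at t = 3.5000: 8.504830
  t * PV_t at t = 4.0000: 9.409299
  t * PV_t at t = 4.5000: 10.247300
  t * PV_t at t = 5.0000: 11.022158
  t * PV_t at t = 5.5000: 11.737051
  t * PV_t at t = 6.0000: 12.395020
  t * PV_t at t = 6.5000: 12.998972
  t * PV_t at t = 7.0000: 13.551687
  t * PV_t at t = 7.5000: 14.055823
  t * PV_t at t = 8.0000: 14.513919
  t * PV_t at t = 8.5000: 14.928401
  t * PV_t at t = 9.0000: 15.301590
  t * PV_t at t = 9.5000: 15.635700
  t * PV_t at t = 10.0000: 538.321302
Macaulay duration D = (sum_t t * PV_t) / P = 730.477921 / 96.381731 = 7.579008

Answer: Macaulay duration = 7.5790 years


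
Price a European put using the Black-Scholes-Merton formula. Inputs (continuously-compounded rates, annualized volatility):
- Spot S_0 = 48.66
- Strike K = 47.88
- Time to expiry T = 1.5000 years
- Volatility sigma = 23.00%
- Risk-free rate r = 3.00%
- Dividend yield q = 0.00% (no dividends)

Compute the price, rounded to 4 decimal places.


Answer: Price = 3.9685

Derivation:
d1 = (ln(S/K) + (r - q + 0.5*sigma^2) * T) / (sigma * sqrt(T)) = 0.35796082
d2 = d1 - sigma * sqrt(T) = 0.07626950
exp(-rT) = 0.95599748; exp(-qT) = 1.00000000
P = K * exp(-rT) * N(-d2) - S_0 * exp(-qT) * N(-d1)
N(-d1) = 0.36018632; N(-d2) = 0.46960234
P = 47.8800 * 0.95599748 * 0.46960234 - 48.6600 * 1.00000000 * 0.36018632 = 3.9685


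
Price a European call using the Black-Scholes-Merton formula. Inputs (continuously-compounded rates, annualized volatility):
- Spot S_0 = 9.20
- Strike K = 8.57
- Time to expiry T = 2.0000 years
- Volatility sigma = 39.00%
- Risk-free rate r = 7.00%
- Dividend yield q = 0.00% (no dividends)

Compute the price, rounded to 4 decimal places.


d1 = (ln(S/K) + (r - q + 0.5*sigma^2) * T) / (sigma * sqrt(T)) = 0.65821806
d2 = d1 - sigma * sqrt(T) = 0.10667477
exp(-rT) = 0.86935824; exp(-qT) = 1.00000000
C = S_0 * exp(-qT) * N(d1) - K * exp(-rT) * N(d2)
N(d1) = 0.74480099; N(d2) = 0.54247650
C = 9.2000 * 1.00000000 * 0.74480099 - 8.5700 * 0.86935824 * 0.54247650 = 2.8105

Answer: Price = 2.8105


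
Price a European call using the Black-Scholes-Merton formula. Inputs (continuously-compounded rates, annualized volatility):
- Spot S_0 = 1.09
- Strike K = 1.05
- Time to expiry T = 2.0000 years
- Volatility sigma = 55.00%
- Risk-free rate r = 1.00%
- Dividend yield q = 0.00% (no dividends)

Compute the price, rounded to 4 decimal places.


Answer: Price = 0.3519

Derivation:
d1 = (ln(S/K) + (r - q + 0.5*sigma^2) * T) / (sigma * sqrt(T)) = 0.46268894
d2 = d1 - sigma * sqrt(T) = -0.31512852
exp(-rT) = 0.98019867; exp(-qT) = 1.00000000
C = S_0 * exp(-qT) * N(d1) - K * exp(-rT) * N(d2)
N(d1) = 0.67820632; N(d2) = 0.37633204
C = 1.0900 * 1.00000000 * 0.67820632 - 1.0500 * 0.98019867 * 0.37633204 = 0.3519


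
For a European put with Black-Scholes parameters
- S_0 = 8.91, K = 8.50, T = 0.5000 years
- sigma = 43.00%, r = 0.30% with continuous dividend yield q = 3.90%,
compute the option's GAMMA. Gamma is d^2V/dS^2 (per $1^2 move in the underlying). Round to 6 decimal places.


Answer: Gamma = 0.140049

Derivation:
d1 = 0.2477606060; d2 = -0.0562953099
phi(d1) = 0.3868836829; exp(-qT) = 0.9806888952; exp(-rT) = 0.9985011244
Gamma = exp(-qT) * phi(d1) / (S * sigma * sqrt(T)) = 0.9806888952 * 0.3868836829 / (8.9100 * 0.4300 * 0.7071067812) = 0.140049


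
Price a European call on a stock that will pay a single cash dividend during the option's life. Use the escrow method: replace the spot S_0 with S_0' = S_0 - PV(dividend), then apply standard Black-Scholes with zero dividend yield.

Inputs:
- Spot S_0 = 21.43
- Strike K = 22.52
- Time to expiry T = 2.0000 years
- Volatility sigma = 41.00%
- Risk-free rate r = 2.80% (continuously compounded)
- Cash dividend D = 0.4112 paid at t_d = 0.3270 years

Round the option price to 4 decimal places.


Answer: Price = 4.6922

Derivation:
PV(D) = D * exp(-r * t_d) = 0.4112 * 0.99088579 = 0.40745224
S_0' = S_0 - PV(D) = 21.4300 - 0.40745224 = 21.02254776
d1 = (ln(S_0'/K) + (r + sigma^2/2)*T) / (sigma*sqrt(T)) = 0.26782404
d2 = d1 - sigma*sqrt(T) = -0.31200352
exp(-rT) = 0.94553914
N(d1) = 0.60558262; N(d2) = 0.37751893
C = S_0' * N(d1) - K * exp(-rT) * N(d2) = 21.02254776 * 0.60558262 - 22.5200 * 0.94553914 * 0.37751893 = 4.6922


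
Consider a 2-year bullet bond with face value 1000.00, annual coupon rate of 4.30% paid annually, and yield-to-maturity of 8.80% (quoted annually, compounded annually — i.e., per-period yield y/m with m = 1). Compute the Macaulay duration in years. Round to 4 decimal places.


Coupon per period c = face * coupon_rate / m = 43.000000
Periods per year m = 1; per-period yield y/m = 0.088000
Number of cashflows N = 2
Cashflows (t years, CF_t, discount factor 1/(1+y/m)^(m*t), PV):
  t = 1.0000: CF_t = 43.000000, DF = 0.919118, PV = 39.522059
  t = 2.0000: CF_t = 1043.000000, DF = 0.844777, PV = 881.102671
Price P = sum_t PV_t = 920.624730
Macaulay numerator sum_t t * PV_t:
  t * PV_t at t = 1.0000: 39.522059
  t * PV_t at t = 2.0000: 1762.205342
Macaulay duration D = (sum_t t * PV_t) / P = 1801.727401 / 920.624730 = 1.957070

Answer: Macaulay duration = 1.9571 years


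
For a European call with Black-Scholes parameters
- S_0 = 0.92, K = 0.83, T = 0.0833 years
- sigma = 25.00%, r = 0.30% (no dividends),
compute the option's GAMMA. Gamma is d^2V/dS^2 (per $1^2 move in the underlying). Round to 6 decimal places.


d1 = 1.4663148726; d2 = 1.3941605242
phi(d1) = 0.1361527059; exp(-qT) = 1.0000000000; exp(-rT) = 0.9997501312
Gamma = exp(-qT) * phi(d1) / (S * sigma * sqrt(T)) = 1.0000000000 * 0.1361527059 / (0.9200 * 0.2500 * 0.2886173938) = 2.051049

Answer: Gamma = 2.051049


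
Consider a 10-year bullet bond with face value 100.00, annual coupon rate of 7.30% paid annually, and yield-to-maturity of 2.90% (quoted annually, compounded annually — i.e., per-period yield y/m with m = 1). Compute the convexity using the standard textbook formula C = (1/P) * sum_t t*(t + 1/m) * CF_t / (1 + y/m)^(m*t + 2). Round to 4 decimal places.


Answer: Convexity = 74.3563

Derivation:
Coupon per period c = face * coupon_rate / m = 7.300000
Periods per year m = 1; per-period yield y/m = 0.029000
Number of cashflows N = 10
Cashflows (t years, CF_t, discount factor 1/(1+y/m)^(m*t), PV):
  t = 1.0000: CF_t = 7.300000, DF = 0.971817, PV = 7.094266
  t = 2.0000: CF_t = 7.300000, DF = 0.944429, PV = 6.894331
  t = 3.0000: CF_t = 7.300000, DF = 0.917812, PV = 6.700030
  t = 4.0000: CF_t = 7.300000, DF = 0.891946, PV = 6.511205
  t = 5.0000: CF_t = 7.300000, DF = 0.866808, PV = 6.327702
  t = 6.0000: CF_t = 7.300000, DF = 0.842379, PV = 6.149370
  t = 7.0000: CF_t = 7.300000, DF = 0.818639, PV = 5.976064
  t = 8.0000: CF_t = 7.300000, DF = 0.795567, PV = 5.807642
  t = 9.0000: CF_t = 7.300000, DF = 0.773146, PV = 5.643967
  t = 10.0000: CF_t = 107.300000, DF = 0.751357, PV = 80.620590
Price P = sum_t PV_t = 137.725167
Convexity numerator sum_t t*(t + 1/m) * CF_t / (1+y/m)^(m*t + 2):
  t = 1.0000: term = 13.400060
  t = 2.0000: term = 39.067229
  t = 3.0000: term = 75.932418
  t = 4.0000: term = 122.987396
  t = 5.0000: term = 179.281919
  t = 6.0000: term = 243.920978
  t = 7.0000: term = 316.062168
  t = 8.0000: term = 394.913162
  t = 9.0000: term = 479.729303
  t = 10.0000: term = 8375.445365
Convexity = (1/P) * sum = 10240.739999 / 137.725167 = 74.356345


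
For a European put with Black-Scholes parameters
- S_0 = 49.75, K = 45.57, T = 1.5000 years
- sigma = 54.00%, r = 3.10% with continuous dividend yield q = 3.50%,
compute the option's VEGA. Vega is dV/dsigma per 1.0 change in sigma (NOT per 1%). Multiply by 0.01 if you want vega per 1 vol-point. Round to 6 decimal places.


Answer: Vega = 20.803214

Derivation:
d1 = 0.4543060436; d2 = -0.2070561870
phi(d1) = 0.3598257027; exp(-qT) = 0.9488543211; exp(-rT) = 0.9545645606
Vega = S * exp(-qT) * phi(d1) * sqrt(T) = 49.7500 * 0.9488543211 * 0.3598257027 * 1.2247448714 = 20.803214


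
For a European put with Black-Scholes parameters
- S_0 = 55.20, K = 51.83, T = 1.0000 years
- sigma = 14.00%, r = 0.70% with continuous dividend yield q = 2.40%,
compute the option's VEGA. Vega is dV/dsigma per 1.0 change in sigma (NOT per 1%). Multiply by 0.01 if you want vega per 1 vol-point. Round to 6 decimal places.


Answer: Vega = 19.858109

Derivation:
d1 = 0.3985272934; d2 = 0.2585272934
phi(d1) = 0.3684867462; exp(-qT) = 0.9762857098; exp(-rT) = 0.9930244429
Vega = S * exp(-qT) * phi(d1) * sqrt(T) = 55.2000 * 0.9762857098 * 0.3684867462 * 1.0000000000 = 19.858109


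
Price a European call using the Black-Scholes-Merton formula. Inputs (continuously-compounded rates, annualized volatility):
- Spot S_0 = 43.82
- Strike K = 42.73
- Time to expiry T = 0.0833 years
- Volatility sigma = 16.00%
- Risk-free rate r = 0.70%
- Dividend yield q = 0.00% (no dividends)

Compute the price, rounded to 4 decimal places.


Answer: Price = 1.4754

Derivation:
d1 = (ln(S/K) + (r - q + 0.5*sigma^2) * T) / (sigma * sqrt(T)) = 0.58118518
d2 = d1 - sigma * sqrt(T) = 0.53500640
exp(-rT) = 0.99941707; exp(-qT) = 1.00000000
C = S_0 * exp(-qT) * N(d1) - K * exp(-rT) * N(d2)
N(d1) = 0.71944217; N(d2) = 0.70367728
C = 43.8200 * 1.00000000 * 0.71944217 - 42.7300 * 0.99941707 * 0.70367728 = 1.4754


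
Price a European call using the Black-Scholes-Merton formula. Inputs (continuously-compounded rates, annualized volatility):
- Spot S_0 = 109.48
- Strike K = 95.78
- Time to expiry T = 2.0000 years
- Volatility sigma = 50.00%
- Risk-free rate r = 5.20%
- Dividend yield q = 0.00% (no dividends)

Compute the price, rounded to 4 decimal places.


d1 = (ln(S/K) + (r - q + 0.5*sigma^2) * T) / (sigma * sqrt(T)) = 0.68969497
d2 = d1 - sigma * sqrt(T) = -0.01741181
exp(-rT) = 0.90122530; exp(-qT) = 1.00000000
C = S_0 * exp(-qT) * N(d1) - K * exp(-rT) * N(d2)
N(d1) = 0.75480698; N(d2) = 0.49305404
C = 109.4800 * 1.00000000 * 0.75480698 - 95.7800 * 0.90122530 * 0.49305404 = 40.0762

Answer: Price = 40.0762


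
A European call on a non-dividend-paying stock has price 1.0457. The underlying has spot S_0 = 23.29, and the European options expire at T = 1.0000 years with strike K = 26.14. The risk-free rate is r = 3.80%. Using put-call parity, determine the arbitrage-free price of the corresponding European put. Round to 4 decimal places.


Answer: Put price = 2.9210

Derivation:
Put-call parity: C - P = S_0 * exp(-qT) - K * exp(-rT).
S_0 * exp(-qT) = 23.2900 * 1.00000000 = 23.29000000
K * exp(-rT) = 26.1400 * 0.96271294 = 25.16531627
P = C - S*exp(-qT) + K*exp(-rT)
P = 1.0457 - 23.29000000 + 25.16531627 = 2.9210


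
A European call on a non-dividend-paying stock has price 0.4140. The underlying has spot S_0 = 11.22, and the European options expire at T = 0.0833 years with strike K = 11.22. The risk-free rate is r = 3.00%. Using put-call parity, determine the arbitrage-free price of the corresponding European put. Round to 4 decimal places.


Answer: Put price = 0.3860

Derivation:
Put-call parity: C - P = S_0 * exp(-qT) - K * exp(-rT).
S_0 * exp(-qT) = 11.2200 * 1.00000000 = 11.22000000
K * exp(-rT) = 11.2200 * 0.99750412 = 11.19199623
P = C - S*exp(-qT) + K*exp(-rT)
P = 0.4140 - 11.22000000 + 11.19199623 = 0.3860


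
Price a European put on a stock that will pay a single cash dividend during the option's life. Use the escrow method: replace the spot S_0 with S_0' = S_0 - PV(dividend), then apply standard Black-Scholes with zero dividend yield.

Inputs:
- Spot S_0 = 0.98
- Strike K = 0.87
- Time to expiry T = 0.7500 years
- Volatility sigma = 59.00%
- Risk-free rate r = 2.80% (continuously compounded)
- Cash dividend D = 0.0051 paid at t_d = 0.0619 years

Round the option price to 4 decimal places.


PV(D) = D * exp(-r * t_d) = 0.0051 * 0.99826830 = 0.00509117
S_0' = S_0 - PV(D) = 0.9800 - 0.00509117 = 0.97490883
d1 = (ln(S_0'/K) + (r + sigma^2/2)*T) / (sigma*sqrt(T)) = 0.51939653
d2 = d1 - sigma*sqrt(T) = 0.00844154
exp(-rT) = 0.97921896
N(-d1) = 0.30174212; N(-d2) = 0.49663235
P = K * exp(-rT) * N(-d2) - S_0' * N(-d1) = 0.8700 * 0.97921896 * 0.49663235 - 0.97490883 * 0.30174212 = 0.1289

Answer: Price = 0.1289


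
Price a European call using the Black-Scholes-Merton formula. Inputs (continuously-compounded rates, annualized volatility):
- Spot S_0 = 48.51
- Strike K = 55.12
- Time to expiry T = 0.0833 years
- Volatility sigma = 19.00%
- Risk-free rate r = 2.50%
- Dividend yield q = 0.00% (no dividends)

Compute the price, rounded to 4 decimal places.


Answer: Price = 0.0106

Derivation:
d1 = (ln(S/K) + (r - q + 0.5*sigma^2) * T) / (sigma * sqrt(T)) = -2.26409011
d2 = d1 - sigma * sqrt(T) = -2.31892741
exp(-rT) = 0.99791967; exp(-qT) = 1.00000000
C = S_0 * exp(-qT) * N(d1) - K * exp(-rT) * N(d2)
N(d1) = 0.01178429; N(d2) = 0.01019949
C = 48.5100 * 1.00000000 * 0.01178429 - 55.1200 * 0.99791967 * 0.01019949 = 0.0106


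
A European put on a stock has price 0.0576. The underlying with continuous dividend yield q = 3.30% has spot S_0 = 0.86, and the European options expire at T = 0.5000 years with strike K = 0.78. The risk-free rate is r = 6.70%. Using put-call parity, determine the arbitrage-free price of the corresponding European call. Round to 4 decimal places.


Answer: Call price = 0.1492

Derivation:
Put-call parity: C - P = S_0 * exp(-qT) - K * exp(-rT).
S_0 * exp(-qT) = 0.8600 * 0.98363538 = 0.84592643
K * exp(-rT) = 0.7800 * 0.96705491 = 0.75430283
C = P + S*exp(-qT) - K*exp(-rT)
C = 0.0576 + 0.84592643 - 0.75430283 = 0.1492


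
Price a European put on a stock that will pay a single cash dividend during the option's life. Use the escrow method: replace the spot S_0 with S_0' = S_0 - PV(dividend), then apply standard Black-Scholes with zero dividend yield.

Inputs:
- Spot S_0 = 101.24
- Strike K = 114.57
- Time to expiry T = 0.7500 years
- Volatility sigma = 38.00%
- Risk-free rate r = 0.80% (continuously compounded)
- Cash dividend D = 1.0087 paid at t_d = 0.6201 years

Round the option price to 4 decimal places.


PV(D) = D * exp(-r * t_d) = 1.0087 * 0.99505148 = 1.00370843
S_0' = S_0 - PV(D) = 101.2400 - 1.00370843 = 100.23629157
d1 = (ln(S_0'/K) + (r + sigma^2/2)*T) / (sigma*sqrt(T)) = -0.22336064
d2 = d1 - sigma*sqrt(T) = -0.55245029
exp(-rT) = 0.99401796
N(-d1) = 0.58837258; N(-d2) = 0.70968006
P = K * exp(-rT) * N(-d2) - S_0' * N(-d1) = 114.5700 * 0.99401796 * 0.70968006 - 100.23629157 * 0.58837258 = 21.8454

Answer: Price = 21.8454


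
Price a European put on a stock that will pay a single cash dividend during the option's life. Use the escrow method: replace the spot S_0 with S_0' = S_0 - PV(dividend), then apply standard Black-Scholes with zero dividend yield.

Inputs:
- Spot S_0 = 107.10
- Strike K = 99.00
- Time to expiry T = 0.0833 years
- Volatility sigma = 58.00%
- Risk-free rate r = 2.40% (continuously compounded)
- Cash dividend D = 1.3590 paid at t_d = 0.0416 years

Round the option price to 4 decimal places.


PV(D) = D * exp(-r * t_d) = 1.3590 * 0.99900210 = 1.35764385
S_0' = S_0 - PV(D) = 107.1000 - 1.35764385 = 105.74235615
d1 = (ln(S_0'/K) + (r + sigma^2/2)*T) / (sigma*sqrt(T)) = 0.48922866
d2 = d1 - sigma*sqrt(T) = 0.32183057
exp(-rT) = 0.99800280
N(-d1) = 0.31233991; N(-d2) = 0.37379053
P = K * exp(-rT) * N(-d2) - S_0' * N(-d1) = 99.0000 * 0.99800280 * 0.37379053 - 105.74235615 * 0.31233991 = 3.9038

Answer: Price = 3.9038


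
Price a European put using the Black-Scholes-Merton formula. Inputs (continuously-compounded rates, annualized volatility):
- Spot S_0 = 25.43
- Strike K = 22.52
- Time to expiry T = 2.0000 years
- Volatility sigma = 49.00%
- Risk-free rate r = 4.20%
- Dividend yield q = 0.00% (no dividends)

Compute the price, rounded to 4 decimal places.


d1 = (ln(S/K) + (r - q + 0.5*sigma^2) * T) / (sigma * sqrt(T)) = 0.64307145
d2 = d1 - sigma * sqrt(T) = -0.04989320
exp(-rT) = 0.91943126; exp(-qT) = 1.00000000
P = K * exp(-rT) * N(-d2) - S_0 * exp(-qT) * N(-d1)
N(-d1) = 0.26008887; N(-d2) = 0.51989625
P = 22.5200 * 0.91943126 * 0.51989625 - 25.4300 * 1.00000000 * 0.26008887 = 4.1507

Answer: Price = 4.1507


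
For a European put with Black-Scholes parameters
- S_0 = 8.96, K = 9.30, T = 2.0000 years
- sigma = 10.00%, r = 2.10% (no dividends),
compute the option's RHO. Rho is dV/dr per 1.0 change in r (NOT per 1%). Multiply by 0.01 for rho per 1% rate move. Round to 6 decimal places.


d1 = 0.1043394521; d2 = -0.0370819041
phi(d1) = 0.3967765934; exp(-qT) = 1.0000000000; exp(-rT) = 0.9588697806
N(-d2) = 0.5147901497
Rho = -K*T*exp(-rT)*N(-d2) = -9.3000 * 2.0000 * 0.9588697806 * 0.5147901497 = -9.181271

Answer: Rho = -9.181271


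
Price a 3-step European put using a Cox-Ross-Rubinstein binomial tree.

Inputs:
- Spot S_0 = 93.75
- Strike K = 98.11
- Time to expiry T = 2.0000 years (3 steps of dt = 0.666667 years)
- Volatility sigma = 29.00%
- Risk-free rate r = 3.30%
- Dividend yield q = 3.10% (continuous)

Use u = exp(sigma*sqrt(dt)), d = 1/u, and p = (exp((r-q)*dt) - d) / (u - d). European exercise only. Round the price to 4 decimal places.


Answer: Price = V(0,0) = 17.6798

Derivation:
dt = T/N = 0.666667
u = exp(sigma*sqrt(dt)) = 1.267167; d = 1/u = 0.789162
p = (exp((r-q)*dt) - d) / (u - d) = 0.443870
Discount per step: exp(-r*dt) = 0.978240
Stock lattice S(k, i) with i counting down-moves:
  k=0: S(0,0) = 93.7500
  k=1: S(1,0) = 118.7969; S(1,1) = 73.9839
  k=2: S(2,0) = 150.5356; S(2,1) = 93.7500; S(2,2) = 58.3853
  k=3: S(3,0) = 190.7538; S(3,1) = 118.7969; S(3,2) = 73.9839; S(3,3) = 46.0754
Terminal payoffs V(N, i) = max(K - S_T, 0):
  V(3,0) = 0.000000; V(3,1) = 0.000000; V(3,2) = 24.126089; V(3,3) = 52.034579
Backward induction: V(k, i) = exp(-r*dt) * [p * V(k+1, i) + (1-p) * V(k+1, i+1)].
  V(2,0) = exp(-r*dt) * [p*0.000000 + (1-p)*0.000000] = 0.000000
  V(2,1) = exp(-r*dt) * [p*0.000000 + (1-p)*24.126089] = 13.125279
  V(2,2) = exp(-r*dt) * [p*24.126089 + (1-p)*52.034579] = 38.784124
  V(1,0) = exp(-r*dt) * [p*0.000000 + (1-p)*13.125279] = 7.140526
  V(1,1) = exp(-r*dt) * [p*13.125279 + (1-p)*38.784124] = 26.798819
  V(0,0) = exp(-r*dt) * [p*7.140526 + (1-p)*26.798819] = 17.679821


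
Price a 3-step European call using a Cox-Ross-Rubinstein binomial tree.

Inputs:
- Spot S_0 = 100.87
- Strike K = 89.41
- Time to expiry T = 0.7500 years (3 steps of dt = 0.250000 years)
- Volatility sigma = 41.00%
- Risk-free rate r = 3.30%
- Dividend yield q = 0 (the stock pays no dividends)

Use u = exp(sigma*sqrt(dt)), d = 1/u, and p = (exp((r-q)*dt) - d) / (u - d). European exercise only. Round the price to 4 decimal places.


dt = T/N = 0.250000
u = exp(sigma*sqrt(dt)) = 1.227525; d = 1/u = 0.814647
p = (exp((r-q)*dt) - d) / (u - d) = 0.468993
Discount per step: exp(-r*dt) = 0.991784
Stock lattice S(k, i) with i counting down-moves:
  k=0: S(0,0) = 100.8700
  k=1: S(1,0) = 123.8205; S(1,1) = 82.1735
  k=2: S(2,0) = 151.9927; S(2,1) = 100.8700; S(2,2) = 66.9424
  k=3: S(3,0) = 186.5749; S(3,1) = 123.8205; S(3,2) = 82.1735; S(3,3) = 54.5344
Terminal payoffs V(N, i) = max(S_T - K, 0):
  V(3,0) = 97.164861; V(3,1) = 34.410453; V(3,2) = 0.000000; V(3,3) = 0.000000
Backward induction: V(k, i) = exp(-r*dt) * [p * V(k+1, i) + (1-p) * V(k+1, i+1)].
  V(2,0) = exp(-r*dt) * [p*97.164861 + (1-p)*34.410453] = 63.317308
  V(2,1) = exp(-r*dt) * [p*34.410453 + (1-p)*0.000000] = 16.005672
  V(2,2) = exp(-r*dt) * [p*0.000000 + (1-p)*0.000000] = 0.000000
  V(1,0) = exp(-r*dt) * [p*63.317308 + (1-p)*16.005672] = 37.880694
  V(1,1) = exp(-r*dt) * [p*16.005672 + (1-p)*0.000000] = 7.444875
  V(0,0) = exp(-r*dt) * [p*37.880694 + (1-p)*7.444875] = 21.540618

Answer: Price = V(0,0) = 21.5406


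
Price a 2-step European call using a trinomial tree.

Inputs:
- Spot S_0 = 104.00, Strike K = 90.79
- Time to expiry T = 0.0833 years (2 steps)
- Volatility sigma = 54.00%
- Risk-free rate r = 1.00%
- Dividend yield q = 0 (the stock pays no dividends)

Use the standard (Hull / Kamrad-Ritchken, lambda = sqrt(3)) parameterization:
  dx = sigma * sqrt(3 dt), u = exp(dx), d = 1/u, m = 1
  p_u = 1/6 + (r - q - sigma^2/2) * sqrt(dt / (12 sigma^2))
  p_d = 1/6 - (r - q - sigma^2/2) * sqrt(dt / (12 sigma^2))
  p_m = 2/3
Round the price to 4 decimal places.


dt = T/N = 0.041650; dx = sigma*sqrt(3*dt) = 0.190881
u = exp(dx) = 1.210315; d = 1/u = 0.826231
p_u = 0.151851, p_m = 0.666667, p_d = 0.181482
Discount per step: exp(-r*dt) = 0.999584
Stock lattice S(k, j) with j the centered position index:
  k=0: S(0,+0) = 104.0000
  k=1: S(1,-1) = 85.9280; S(1,+0) = 104.0000; S(1,+1) = 125.8728
  k=2: S(2,-2) = 70.9964; S(2,-1) = 85.9280; S(2,+0) = 104.0000; S(2,+1) = 125.8728; S(2,+2) = 152.3457
Terminal payoffs V(N, j) = max(S_T - K, 0):
  V(2,-2) = 0.000000; V(2,-1) = 0.000000; V(2,+0) = 13.210000; V(2,+1) = 35.082758; V(2,+2) = 61.555686
Backward induction: V(k, j) = exp(-r*dt) * [p_u * V(k+1, j+1) + p_m * V(k+1, j) + p_d * V(k+1, j-1)]
  V(1,-1) = exp(-r*dt) * [p_u*13.210000 + p_m*0.000000 + p_d*0.000000] = 2.005116
  V(1,+0) = exp(-r*dt) * [p_u*35.082758 + p_m*13.210000 + p_d*0.000000] = 14.128131
  V(1,+1) = exp(-r*dt) * [p_u*61.555686 + p_m*35.082758 + p_d*13.210000] = 35.118547
  V(0,+0) = exp(-r*dt) * [p_u*35.118547 + p_m*14.128131 + p_d*2.005116] = 15.109137

Answer: Price = V(0,0) = 15.1091


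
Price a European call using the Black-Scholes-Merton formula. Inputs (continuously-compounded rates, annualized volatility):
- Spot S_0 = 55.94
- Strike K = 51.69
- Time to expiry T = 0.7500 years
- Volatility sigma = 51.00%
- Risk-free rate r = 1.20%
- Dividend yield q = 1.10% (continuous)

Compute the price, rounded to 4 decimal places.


d1 = (ln(S/K) + (r - q + 0.5*sigma^2) * T) / (sigma * sqrt(T)) = 0.40143470
d2 = d1 - sigma * sqrt(T) = -0.04023826
exp(-rT) = 0.99104038; exp(-qT) = 0.99178394
C = S_0 * exp(-qT) * N(d1) - K * exp(-rT) * N(d2)
N(d1) = 0.65594995; N(d2) = 0.48395159
C = 55.9400 * 0.99178394 * 0.65594995 - 51.6900 * 0.99104038 * 0.48395159 = 11.6010

Answer: Price = 11.6010


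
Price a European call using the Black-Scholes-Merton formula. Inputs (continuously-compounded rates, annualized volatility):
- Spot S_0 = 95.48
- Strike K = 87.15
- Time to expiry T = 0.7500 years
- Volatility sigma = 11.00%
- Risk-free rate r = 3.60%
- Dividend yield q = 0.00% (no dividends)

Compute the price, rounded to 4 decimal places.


d1 = (ln(S/K) + (r - q + 0.5*sigma^2) * T) / (sigma * sqrt(T)) = 1.28931269
d2 = d1 - sigma * sqrt(T) = 1.19404989
exp(-rT) = 0.97336124; exp(-qT) = 1.00000000
C = S_0 * exp(-qT) * N(d1) - K * exp(-rT) * N(d2)
N(d1) = 0.90135530; N(d2) = 0.88377077
C = 95.4800 * 1.00000000 * 0.90135530 - 87.1500 * 0.97336124 * 0.88377077 = 11.0925

Answer: Price = 11.0925


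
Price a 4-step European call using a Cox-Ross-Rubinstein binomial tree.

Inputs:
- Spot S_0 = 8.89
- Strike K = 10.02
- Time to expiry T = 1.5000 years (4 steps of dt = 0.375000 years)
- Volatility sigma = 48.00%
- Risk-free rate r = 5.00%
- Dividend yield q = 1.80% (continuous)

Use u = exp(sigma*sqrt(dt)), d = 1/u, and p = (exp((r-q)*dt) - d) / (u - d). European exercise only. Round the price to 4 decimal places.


Answer: Price = V(0,0) = 1.7959

Derivation:
dt = T/N = 0.375000
u = exp(sigma*sqrt(dt)) = 1.341702; d = 1/u = 0.745322
p = (exp((r-q)*dt) - d) / (u - d) = 0.447282
Discount per step: exp(-r*dt) = 0.981425
Stock lattice S(k, i) with i counting down-moves:
  k=0: S(0,0) = 8.8900
  k=1: S(1,0) = 11.9277; S(1,1) = 6.6259
  k=2: S(2,0) = 16.0035; S(2,1) = 8.8900; S(2,2) = 4.9384
  k=3: S(3,0) = 21.4719; S(3,1) = 11.9277; S(3,2) = 6.6259; S(3,3) = 3.6807
  k=4: S(4,0) = 28.8088; S(4,1) = 16.0035; S(4,2) = 8.8900; S(4,3) = 4.9384; S(4,4) = 2.7433
Terminal payoffs V(N, i) = max(S_T - K, 0):
  V(4,0) = 18.788835; V(4,1) = 5.983454; V(4,2) = 0.000000; V(4,3) = 0.000000; V(4,4) = 0.000000
Backward induction: V(k, i) = exp(-r*dt) * [p * V(k+1, i) + (1-p) * V(k+1, i+1)].
  V(3,0) = exp(-r*dt) * [p*18.788835 + (1-p)*5.983454] = 11.493540
  V(3,1) = exp(-r*dt) * [p*5.983454 + (1-p)*0.000000] = 2.626581
  V(3,2) = exp(-r*dt) * [p*0.000000 + (1-p)*0.000000] = 0.000000
  V(3,3) = exp(-r*dt) * [p*0.000000 + (1-p)*0.000000] = 0.000000
  V(2,0) = exp(-r*dt) * [p*11.493540 + (1-p)*2.626581] = 6.470157
  V(2,1) = exp(-r*dt) * [p*2.626581 + (1-p)*0.000000] = 1.153001
  V(2,2) = exp(-r*dt) * [p*0.000000 + (1-p)*0.000000] = 0.000000
  V(1,0) = exp(-r*dt) * [p*6.470157 + (1-p)*1.153001] = 3.465677
  V(1,1) = exp(-r*dt) * [p*1.153001 + (1-p)*0.000000] = 0.506138
  V(0,0) = exp(-r*dt) * [p*3.465677 + (1-p)*0.506138] = 1.795897


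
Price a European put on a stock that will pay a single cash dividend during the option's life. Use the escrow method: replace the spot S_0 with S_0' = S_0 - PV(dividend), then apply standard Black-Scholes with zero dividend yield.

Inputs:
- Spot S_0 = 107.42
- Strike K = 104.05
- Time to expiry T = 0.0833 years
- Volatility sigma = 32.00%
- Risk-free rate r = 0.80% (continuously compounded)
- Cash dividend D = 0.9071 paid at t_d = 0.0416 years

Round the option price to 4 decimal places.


Answer: Price = 2.7410

Derivation:
PV(D) = D * exp(-r * t_d) = 0.9071 * 0.99966726 = 0.90679817
S_0' = S_0 - PV(D) = 107.4200 - 0.90679817 = 106.51320183
d1 = (ln(S_0'/K) + (r + sigma^2/2)*T) / (sigma*sqrt(T)) = 0.30672902
d2 = d1 - sigma*sqrt(T) = 0.21437145
exp(-rT) = 0.99933382
N(-d1) = 0.37952482; N(-d2) = 0.41512870
P = K * exp(-rT) * N(-d2) - S_0' * N(-d1) = 104.0500 * 0.99933382 * 0.41512870 - 106.51320183 * 0.37952482 = 2.7410


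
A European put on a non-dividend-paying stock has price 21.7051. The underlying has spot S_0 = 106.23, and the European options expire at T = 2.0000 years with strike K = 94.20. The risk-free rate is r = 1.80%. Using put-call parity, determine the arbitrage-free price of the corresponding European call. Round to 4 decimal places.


Answer: Call price = 37.0660

Derivation:
Put-call parity: C - P = S_0 * exp(-qT) - K * exp(-rT).
S_0 * exp(-qT) = 106.2300 * 1.00000000 = 106.23000000
K * exp(-rT) = 94.2000 * 0.96464029 = 90.86911565
C = P + S*exp(-qT) - K*exp(-rT)
C = 21.7051 + 106.23000000 - 90.86911565 = 37.0660


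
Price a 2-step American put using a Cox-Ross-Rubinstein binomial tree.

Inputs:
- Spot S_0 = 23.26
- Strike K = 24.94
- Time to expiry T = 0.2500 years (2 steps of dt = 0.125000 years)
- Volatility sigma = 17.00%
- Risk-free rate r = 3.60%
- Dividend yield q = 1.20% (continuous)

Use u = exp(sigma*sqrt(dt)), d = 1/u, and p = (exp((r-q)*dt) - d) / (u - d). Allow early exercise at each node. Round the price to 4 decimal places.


Answer: Price = V(0,0) = 1.8976

Derivation:
dt = T/N = 0.125000
u = exp(sigma*sqrt(dt)) = 1.061947; d = 1/u = 0.941667
p = (exp((r-q)*dt) - d) / (u - d) = 0.509958
Discount per step: exp(-r*dt) = 0.995510
Stock lattice S(k, i) with i counting down-moves:
  k=0: S(0,0) = 23.2600
  k=1: S(1,0) = 24.7009; S(1,1) = 21.9032
  k=2: S(2,0) = 26.2310; S(2,1) = 23.2600; S(2,2) = 20.6255
Terminal payoffs V(N, i) = max(K - S_T, 0):
  V(2,0) = 0.000000; V(2,1) = 1.680000; V(2,2) = 4.314524
Backward induction: V(k, i) = exp(-r*dt) * [p * V(k+1, i) + (1-p) * V(k+1, i+1)]; then take max(V_cont, immediate exercise) for American.
  V(1,0) = exp(-r*dt) * [p*0.000000 + (1-p)*1.680000] = 0.819575; exercise = 0.239111; V(1,0) = max -> 0.819575
  V(1,1) = exp(-r*dt) * [p*1.680000 + (1-p)*4.314524] = 2.957689; exercise = 3.036837; V(1,1) = max -> 3.036837
  V(0,0) = exp(-r*dt) * [p*0.819575 + (1-p)*3.036837] = 1.897569; exercise = 1.680000; V(0,0) = max -> 1.897569


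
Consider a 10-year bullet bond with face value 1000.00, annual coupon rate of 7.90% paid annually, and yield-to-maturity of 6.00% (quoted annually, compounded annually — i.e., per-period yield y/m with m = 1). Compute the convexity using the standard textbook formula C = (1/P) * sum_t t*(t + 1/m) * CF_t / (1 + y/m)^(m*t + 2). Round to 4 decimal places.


Coupon per period c = face * coupon_rate / m = 79.000000
Periods per year m = 1; per-period yield y/m = 0.060000
Number of cashflows N = 10
Cashflows (t years, CF_t, discount factor 1/(1+y/m)^(m*t), PV):
  t = 1.0000: CF_t = 79.000000, DF = 0.943396, PV = 74.528302
  t = 2.0000: CF_t = 79.000000, DF = 0.889996, PV = 70.309719
  t = 3.0000: CF_t = 79.000000, DF = 0.839619, PV = 66.329923
  t = 4.0000: CF_t = 79.000000, DF = 0.792094, PV = 62.575399
  t = 5.0000: CF_t = 79.000000, DF = 0.747258, PV = 59.033396
  t = 6.0000: CF_t = 79.000000, DF = 0.704961, PV = 55.691883
  t = 7.0000: CF_t = 79.000000, DF = 0.665057, PV = 52.539512
  t = 8.0000: CF_t = 79.000000, DF = 0.627412, PV = 49.565577
  t = 9.0000: CF_t = 79.000000, DF = 0.591898, PV = 46.759979
  t = 10.0000: CF_t = 1079.000000, DF = 0.558395, PV = 602.507964
Price P = sum_t PV_t = 1139.841654
Convexity numerator sum_t t*(t + 1/m) * CF_t / (1+y/m)^(m*t + 2):
  t = 1.0000: term = 132.659847
  t = 2.0000: term = 375.452396
  t = 3.0000: term = 708.400748
  t = 4.0000: term = 1113.837654
  t = 5.0000: term = 1576.185359
  t = 6.0000: term = 2081.754248
  t = 7.0000: term = 2618.558803
  t = 8.0000: term = 3176.149491
  t = 9.0000: term = 3745.459306
  t = 10.0000: term = 58985.293763
Convexity = (1/P) * sum = 74513.751615 / 1139.841654 = 65.372020

Answer: Convexity = 65.3720


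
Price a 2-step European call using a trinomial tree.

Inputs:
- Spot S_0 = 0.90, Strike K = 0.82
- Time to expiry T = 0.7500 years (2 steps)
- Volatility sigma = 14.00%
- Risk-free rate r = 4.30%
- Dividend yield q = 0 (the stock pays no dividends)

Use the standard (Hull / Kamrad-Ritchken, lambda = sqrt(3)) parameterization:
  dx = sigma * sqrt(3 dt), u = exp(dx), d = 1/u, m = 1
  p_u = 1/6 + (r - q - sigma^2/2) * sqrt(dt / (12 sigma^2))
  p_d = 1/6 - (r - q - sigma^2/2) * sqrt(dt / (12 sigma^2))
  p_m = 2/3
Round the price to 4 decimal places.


Answer: Price = V(0,0) = 0.1153

Derivation:
dt = T/N = 0.375000; dx = sigma*sqrt(3*dt) = 0.148492
u = exp(dx) = 1.160084; d = 1/u = 0.862007
p_u = 0.208588, p_m = 0.666667, p_d = 0.124745
Discount per step: exp(-r*dt) = 0.984004
Stock lattice S(k, j) with j the centered position index:
  k=0: S(0,+0) = 0.9000
  k=1: S(1,-1) = 0.7758; S(1,+0) = 0.9000; S(1,+1) = 1.0441
  k=2: S(2,-2) = 0.6687; S(2,-1) = 0.7758; S(2,+0) = 0.9000; S(2,+1) = 1.0441; S(2,+2) = 1.2112
Terminal payoffs V(N, j) = max(S_T - K, 0):
  V(2,-2) = 0.000000; V(2,-1) = 0.000000; V(2,+0) = 0.080000; V(2,+1) = 0.224076; V(2,+2) = 0.391215
Backward induction: V(k, j) = exp(-r*dt) * [p_u * V(k+1, j+1) + p_m * V(k+1, j) + p_d * V(k+1, j-1)]
  V(1,-1) = exp(-r*dt) * [p_u*0.080000 + p_m*0.000000 + p_d*0.000000] = 0.016420
  V(1,+0) = exp(-r*dt) * [p_u*0.224076 + p_m*0.080000 + p_d*0.000000] = 0.098472
  V(1,+1) = exp(-r*dt) * [p_u*0.391215 + p_m*0.224076 + p_d*0.080000] = 0.237112
  V(0,+0) = exp(-r*dt) * [p_u*0.237112 + p_m*0.098472 + p_d*0.016420] = 0.115281


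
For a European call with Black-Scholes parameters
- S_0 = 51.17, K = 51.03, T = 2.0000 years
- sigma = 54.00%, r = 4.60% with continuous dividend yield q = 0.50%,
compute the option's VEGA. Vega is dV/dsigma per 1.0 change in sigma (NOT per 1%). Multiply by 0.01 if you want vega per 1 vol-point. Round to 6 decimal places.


d1 = 0.4928006917; d2 = -0.2708746320
phi(d1) = 0.3533257673; exp(-qT) = 0.9900498337; exp(-rT) = 0.9121051495
Vega = S * exp(-qT) * phi(d1) * sqrt(T) = 51.1700 * 0.9900498337 * 0.3533257673 * 1.4142135624 = 25.314117

Answer: Vega = 25.314117


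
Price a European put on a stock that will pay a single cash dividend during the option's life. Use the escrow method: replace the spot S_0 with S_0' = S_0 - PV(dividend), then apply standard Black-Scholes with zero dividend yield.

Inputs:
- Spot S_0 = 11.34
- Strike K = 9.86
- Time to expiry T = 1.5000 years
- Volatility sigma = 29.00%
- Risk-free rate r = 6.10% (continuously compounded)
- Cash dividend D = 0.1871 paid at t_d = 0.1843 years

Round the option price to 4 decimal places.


Answer: Price = 0.5902

Derivation:
PV(D) = D * exp(-r * t_d) = 0.1871 * 0.98882066 = 0.18500835
S_0' = S_0 - PV(D) = 11.3400 - 0.18500835 = 11.15499165
d1 = (ln(S_0'/K) + (r + sigma^2/2)*T) / (sigma*sqrt(T)) = 0.78264269
d2 = d1 - sigma*sqrt(T) = 0.42746668
exp(-rT) = 0.91256132
N(-d1) = 0.21691848; N(-d2) = 0.33451972
P = K * exp(-rT) * N(-d2) - S_0' * N(-d1) = 9.8600 * 0.91256132 * 0.33451972 - 11.15499165 * 0.21691848 = 0.5902
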